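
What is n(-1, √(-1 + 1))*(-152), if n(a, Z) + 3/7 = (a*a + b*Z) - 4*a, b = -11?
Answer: -4864/7 ≈ -694.86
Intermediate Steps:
n(a, Z) = -3/7 + a² - 11*Z - 4*a (n(a, Z) = -3/7 + ((a*a - 11*Z) - 4*a) = -3/7 + ((a² - 11*Z) - 4*a) = -3/7 + (a² - 11*Z - 4*a) = -3/7 + a² - 11*Z - 4*a)
n(-1, √(-1 + 1))*(-152) = (-3/7 + (-1)² - 11*√(-1 + 1) - 4*(-1))*(-152) = (-3/7 + 1 - 11*√0 + 4)*(-152) = (-3/7 + 1 - 11*0 + 4)*(-152) = (-3/7 + 1 + 0 + 4)*(-152) = (32/7)*(-152) = -4864/7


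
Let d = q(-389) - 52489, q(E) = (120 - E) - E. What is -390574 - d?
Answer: -338983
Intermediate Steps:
q(E) = 120 - 2*E
d = -51591 (d = (120 - 2*(-389)) - 52489 = (120 + 778) - 52489 = 898 - 52489 = -51591)
-390574 - d = -390574 - 1*(-51591) = -390574 + 51591 = -338983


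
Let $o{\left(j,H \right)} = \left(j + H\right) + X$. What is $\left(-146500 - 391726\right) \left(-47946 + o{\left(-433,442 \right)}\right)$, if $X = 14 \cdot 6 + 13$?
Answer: $25748731840$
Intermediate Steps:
$X = 97$ ($X = 84 + 13 = 97$)
$o{\left(j,H \right)} = 97 + H + j$ ($o{\left(j,H \right)} = \left(j + H\right) + 97 = \left(H + j\right) + 97 = 97 + H + j$)
$\left(-146500 - 391726\right) \left(-47946 + o{\left(-433,442 \right)}\right) = \left(-146500 - 391726\right) \left(-47946 + \left(97 + 442 - 433\right)\right) = - 538226 \left(-47946 + 106\right) = \left(-538226\right) \left(-47840\right) = 25748731840$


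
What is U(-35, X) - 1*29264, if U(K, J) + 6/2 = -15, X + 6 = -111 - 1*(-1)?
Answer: -29282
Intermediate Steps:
X = -116 (X = -6 + (-111 - 1*(-1)) = -6 + (-111 + 1) = -6 - 110 = -116)
U(K, J) = -18 (U(K, J) = -3 - 15 = -18)
U(-35, X) - 1*29264 = -18 - 1*29264 = -18 - 29264 = -29282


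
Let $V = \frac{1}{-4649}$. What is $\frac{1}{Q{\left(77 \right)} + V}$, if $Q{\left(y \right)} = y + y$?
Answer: $\frac{4649}{715945} \approx 0.0064935$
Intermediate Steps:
$V = - \frac{1}{4649} \approx -0.0002151$
$Q{\left(y \right)} = 2 y$
$\frac{1}{Q{\left(77 \right)} + V} = \frac{1}{2 \cdot 77 - \frac{1}{4649}} = \frac{1}{154 - \frac{1}{4649}} = \frac{1}{\frac{715945}{4649}} = \frac{4649}{715945}$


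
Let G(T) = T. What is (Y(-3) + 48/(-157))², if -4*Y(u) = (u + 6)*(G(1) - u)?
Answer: 269361/24649 ≈ 10.928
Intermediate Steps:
Y(u) = -(1 - u)*(6 + u)/4 (Y(u) = -(u + 6)*(1 - u)/4 = -(6 + u)*(1 - u)/4 = -(1 - u)*(6 + u)/4)
(Y(-3) + 48/(-157))² = ((-3/2 + (¼)*(-3)² + (5/4)*(-3)) + 48/(-157))² = ((-3/2 + (¼)*9 - 15/4) + 48*(-1/157))² = ((-3/2 + 9/4 - 15/4) - 48/157)² = (-3 - 48/157)² = (-519/157)² = 269361/24649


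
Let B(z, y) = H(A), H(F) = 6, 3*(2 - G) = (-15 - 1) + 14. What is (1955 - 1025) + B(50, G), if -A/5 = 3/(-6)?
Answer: 936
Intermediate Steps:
A = 5/2 (A = -15/(-6) = -15*(-1)/6 = -5*(-½) = 5/2 ≈ 2.5000)
G = 8/3 (G = 2 - ((-15 - 1) + 14)/3 = 2 - (-16 + 14)/3 = 2 - ⅓*(-2) = 2 + ⅔ = 8/3 ≈ 2.6667)
B(z, y) = 6
(1955 - 1025) + B(50, G) = (1955 - 1025) + 6 = 930 + 6 = 936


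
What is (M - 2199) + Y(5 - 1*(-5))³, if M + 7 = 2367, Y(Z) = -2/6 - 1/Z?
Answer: 4344803/27000 ≈ 160.92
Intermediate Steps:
Y(Z) = -⅓ - 1/Z (Y(Z) = -2*⅙ - 1/Z = -⅓ - 1/Z)
M = 2360 (M = -7 + 2367 = 2360)
(M - 2199) + Y(5 - 1*(-5))³ = (2360 - 2199) + ((-3 - (5 - 1*(-5)))/(3*(5 - 1*(-5))))³ = 161 + ((-3 - (5 + 5))/(3*(5 + 5)))³ = 161 + ((⅓)*(-3 - 1*10)/10)³ = 161 + ((⅓)*(⅒)*(-3 - 10))³ = 161 + ((⅓)*(⅒)*(-13))³ = 161 + (-13/30)³ = 161 - 2197/27000 = 4344803/27000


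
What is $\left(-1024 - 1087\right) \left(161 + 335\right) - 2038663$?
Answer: $-3085719$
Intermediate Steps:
$\left(-1024 - 1087\right) \left(161 + 335\right) - 2038663 = \left(-2111\right) 496 - 2038663 = -1047056 - 2038663 = -3085719$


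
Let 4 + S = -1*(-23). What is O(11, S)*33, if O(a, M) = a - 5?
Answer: 198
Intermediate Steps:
S = 19 (S = -4 - 1*(-23) = -4 + 23 = 19)
O(a, M) = -5 + a
O(11, S)*33 = (-5 + 11)*33 = 6*33 = 198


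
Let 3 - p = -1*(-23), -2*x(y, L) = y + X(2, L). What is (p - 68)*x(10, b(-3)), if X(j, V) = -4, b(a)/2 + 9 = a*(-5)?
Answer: 264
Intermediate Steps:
b(a) = -18 - 10*a (b(a) = -18 + 2*(a*(-5)) = -18 + 2*(-5*a) = -18 - 10*a)
x(y, L) = 2 - y/2 (x(y, L) = -(y - 4)/2 = -(-4 + y)/2 = 2 - y/2)
p = -20 (p = 3 - (-1)*(-23) = 3 - 1*23 = 3 - 23 = -20)
(p - 68)*x(10, b(-3)) = (-20 - 68)*(2 - ½*10) = -88*(2 - 5) = -88*(-3) = 264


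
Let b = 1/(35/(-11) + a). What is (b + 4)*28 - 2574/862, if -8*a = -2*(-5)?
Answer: 8631083/84045 ≈ 102.70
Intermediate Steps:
a = -5/4 (a = -(-1)*(-5)/4 = -1/8*10 = -5/4 ≈ -1.2500)
b = -44/195 (b = 1/(35/(-11) - 5/4) = 1/(35*(-1/11) - 5/4) = 1/(-35/11 - 5/4) = 1/(-195/44) = -44/195 ≈ -0.22564)
(b + 4)*28 - 2574/862 = (-44/195 + 4)*28 - 2574/862 = (736/195)*28 - 2574*1/862 = 20608/195 - 1287/431 = 8631083/84045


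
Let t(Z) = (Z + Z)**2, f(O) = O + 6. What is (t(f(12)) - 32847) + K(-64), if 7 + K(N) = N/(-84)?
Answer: -662702/21 ≈ -31557.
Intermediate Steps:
K(N) = -7 - N/84 (K(N) = -7 + N/(-84) = -7 + N*(-1/84) = -7 - N/84)
f(O) = 6 + O
t(Z) = 4*Z**2 (t(Z) = (2*Z)**2 = 4*Z**2)
(t(f(12)) - 32847) + K(-64) = (4*(6 + 12)**2 - 32847) + (-7 - 1/84*(-64)) = (4*18**2 - 32847) + (-7 + 16/21) = (4*324 - 32847) - 131/21 = (1296 - 32847) - 131/21 = -31551 - 131/21 = -662702/21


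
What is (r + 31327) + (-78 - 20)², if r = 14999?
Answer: 55930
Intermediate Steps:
(r + 31327) + (-78 - 20)² = (14999 + 31327) + (-78 - 20)² = 46326 + (-98)² = 46326 + 9604 = 55930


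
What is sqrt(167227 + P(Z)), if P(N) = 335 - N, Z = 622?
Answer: 2*sqrt(41735) ≈ 408.58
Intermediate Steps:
sqrt(167227 + P(Z)) = sqrt(167227 + (335 - 1*622)) = sqrt(167227 + (335 - 622)) = sqrt(167227 - 287) = sqrt(166940) = 2*sqrt(41735)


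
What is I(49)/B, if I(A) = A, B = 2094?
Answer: 49/2094 ≈ 0.023400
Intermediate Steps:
I(49)/B = 49/2094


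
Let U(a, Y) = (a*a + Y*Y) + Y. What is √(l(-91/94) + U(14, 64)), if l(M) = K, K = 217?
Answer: √4573 ≈ 67.624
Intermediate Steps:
U(a, Y) = Y + Y² + a² (U(a, Y) = (a² + Y²) + Y = (Y² + a²) + Y = Y + Y² + a²)
l(M) = 217
√(l(-91/94) + U(14, 64)) = √(217 + (64 + 64² + 14²)) = √(217 + (64 + 4096 + 196)) = √(217 + 4356) = √4573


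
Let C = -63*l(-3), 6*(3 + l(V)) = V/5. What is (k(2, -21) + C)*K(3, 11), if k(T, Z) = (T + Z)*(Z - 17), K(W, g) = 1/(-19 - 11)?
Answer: -9173/300 ≈ -30.577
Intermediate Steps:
l(V) = -3 + V/30 (l(V) = -3 + (V/5)/6 = -3 + V/30)
K(W, g) = -1/30 (K(W, g) = 1/(-30) = -1/30)
k(T, Z) = (-17 + Z)*(T + Z) (k(T, Z) = (T + Z)*(-17 + Z) = (-17 + Z)*(T + Z))
C = 1953/10 (C = -63*(-3 + (1/30)*(-3)) = -63*(-3 - ⅒) = -63*(-31/10) = 1953/10 ≈ 195.30)
(k(2, -21) + C)*K(3, 11) = (((-21)² - 17*2 - 17*(-21) + 2*(-21)) + 1953/10)*(-1/30) = ((441 - 34 + 357 - 42) + 1953/10)*(-1/30) = (722 + 1953/10)*(-1/30) = (9173/10)*(-1/30) = -9173/300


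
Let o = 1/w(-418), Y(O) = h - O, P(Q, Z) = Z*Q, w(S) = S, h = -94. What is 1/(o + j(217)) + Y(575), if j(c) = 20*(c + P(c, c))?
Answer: -264574887953/395478159 ≈ -669.00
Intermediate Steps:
P(Q, Z) = Q*Z
Y(O) = -94 - O
o = -1/418 (o = 1/(-418) = -1/418 ≈ -0.0023923)
j(c) = 20*c + 20*c² (j(c) = 20*(c + c*c) = 20*(c + c²) = 20*c + 20*c²)
1/(o + j(217)) + Y(575) = 1/(-1/418 + 20*217*(1 + 217)) + (-94 - 1*575) = 1/(-1/418 + 20*217*218) + (-94 - 575) = 1/(-1/418 + 946120) - 669 = 1/(395478159/418) - 669 = 418/395478159 - 669 = -264574887953/395478159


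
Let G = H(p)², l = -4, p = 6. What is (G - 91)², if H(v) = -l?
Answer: 5625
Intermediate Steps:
H(v) = 4 (H(v) = -1*(-4) = 4)
G = 16 (G = 4² = 16)
(G - 91)² = (16 - 91)² = (-75)² = 5625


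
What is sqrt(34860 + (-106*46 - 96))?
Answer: 8*sqrt(467) ≈ 172.88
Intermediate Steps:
sqrt(34860 + (-106*46 - 96)) = sqrt(34860 + (-4876 - 96)) = sqrt(34860 - 4972) = sqrt(29888) = 8*sqrt(467)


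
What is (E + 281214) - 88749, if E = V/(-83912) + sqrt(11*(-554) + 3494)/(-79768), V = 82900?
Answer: 4037510045/20978 - 5*I*sqrt(26)/39884 ≈ 1.9246e+5 - 0.00063923*I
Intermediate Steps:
E = -20725/20978 - 5*I*sqrt(26)/39884 (E = 82900/(-83912) + sqrt(11*(-554) + 3494)/(-79768) = 82900*(-1/83912) + sqrt(-6094 + 3494)*(-1/79768) = -20725/20978 + sqrt(-2600)*(-1/79768) = -20725/20978 + (10*I*sqrt(26))*(-1/79768) = -20725/20978 - 5*I*sqrt(26)/39884 ≈ -0.98794 - 0.00063923*I)
(E + 281214) - 88749 = ((-20725/20978 - 5*I*sqrt(26)/39884) + 281214) - 88749 = (5899286567/20978 - 5*I*sqrt(26)/39884) - 88749 = 4037510045/20978 - 5*I*sqrt(26)/39884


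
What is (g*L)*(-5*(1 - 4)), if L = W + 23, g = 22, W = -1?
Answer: 7260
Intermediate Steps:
L = 22 (L = -1 + 23 = 22)
(g*L)*(-5*(1 - 4)) = (22*22)*(-5*(1 - 4)) = 484*(-5*(-3)) = 484*15 = 7260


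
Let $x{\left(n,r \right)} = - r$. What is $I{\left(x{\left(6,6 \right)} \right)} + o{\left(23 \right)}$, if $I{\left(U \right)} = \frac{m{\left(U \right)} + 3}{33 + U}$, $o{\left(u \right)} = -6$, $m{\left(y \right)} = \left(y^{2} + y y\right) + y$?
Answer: $- \frac{31}{9} \approx -3.4444$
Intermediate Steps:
$m{\left(y \right)} = y + 2 y^{2}$ ($m{\left(y \right)} = \left(y^{2} + y^{2}\right) + y = 2 y^{2} + y = y + 2 y^{2}$)
$I{\left(U \right)} = \frac{3 + U \left(1 + 2 U\right)}{33 + U}$ ($I{\left(U \right)} = \frac{U \left(1 + 2 U\right) + 3}{33 + U} = \frac{3 + U \left(1 + 2 U\right)}{33 + U}$)
$I{\left(x{\left(6,6 \right)} \right)} + o{\left(23 \right)} = \frac{3 + \left(-1\right) 6 \left(1 + 2 \left(\left(-1\right) 6\right)\right)}{33 - 6} - 6 = \frac{3 - 6 \left(1 + 2 \left(-6\right)\right)}{33 - 6} - 6 = \frac{3 - 6 \left(1 - 12\right)}{27} - 6 = \frac{3 - -66}{27} - 6 = \frac{3 + 66}{27} - 6 = \frac{1}{27} \cdot 69 - 6 = \frac{23}{9} - 6 = - \frac{31}{9}$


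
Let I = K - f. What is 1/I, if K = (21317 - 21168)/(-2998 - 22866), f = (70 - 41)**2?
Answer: -25864/21751773 ≈ -0.0011891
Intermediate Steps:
f = 841 (f = 29**2 = 841)
K = -149/25864 (K = 149/(-25864) = 149*(-1/25864) = -149/25864 ≈ -0.0057609)
I = -21751773/25864 (I = -149/25864 - 1*841 = -149/25864 - 841 = -21751773/25864 ≈ -841.01)
1/I = 1/(-21751773/25864) = -25864/21751773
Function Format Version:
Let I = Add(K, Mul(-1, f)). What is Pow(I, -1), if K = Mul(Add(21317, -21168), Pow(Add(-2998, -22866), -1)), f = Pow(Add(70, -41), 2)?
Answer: Rational(-25864, 21751773) ≈ -0.0011891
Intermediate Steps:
f = 841 (f = Pow(29, 2) = 841)
K = Rational(-149, 25864) (K = Mul(149, Pow(-25864, -1)) = Mul(149, Rational(-1, 25864)) = Rational(-149, 25864) ≈ -0.0057609)
I = Rational(-21751773, 25864) (I = Add(Rational(-149, 25864), Mul(-1, 841)) = Add(Rational(-149, 25864), -841) = Rational(-21751773, 25864) ≈ -841.01)
Pow(I, -1) = Pow(Rational(-21751773, 25864), -1) = Rational(-25864, 21751773)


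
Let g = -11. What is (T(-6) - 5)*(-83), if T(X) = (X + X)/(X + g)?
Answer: 6059/17 ≈ 356.41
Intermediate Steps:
T(X) = 2*X/(-11 + X) (T(X) = (X + X)/(X - 11) = (2*X)/(-11 + X) = 2*X/(-11 + X))
(T(-6) - 5)*(-83) = (2*(-6)/(-11 - 6) - 5)*(-83) = (2*(-6)/(-17) - 5)*(-83) = (2*(-6)*(-1/17) - 5)*(-83) = (12/17 - 5)*(-83) = -73/17*(-83) = 6059/17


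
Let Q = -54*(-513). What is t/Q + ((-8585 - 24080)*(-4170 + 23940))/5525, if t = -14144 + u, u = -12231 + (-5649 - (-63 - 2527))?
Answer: -357795109639/3061071 ≈ -1.1689e+5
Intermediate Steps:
Q = 27702
u = -15290 (u = -12231 + (-5649 - 1*(-2590)) = -12231 + (-5649 + 2590) = -12231 - 3059 = -15290)
t = -29434 (t = -14144 - 15290 = -29434)
t/Q + ((-8585 - 24080)*(-4170 + 23940))/5525 = -29434/27702 + ((-8585 - 24080)*(-4170 + 23940))/5525 = -29434*1/27702 - 32665*19770*(1/5525) = -14717/13851 - 645787050*1/5525 = -14717/13851 - 25831482/221 = -357795109639/3061071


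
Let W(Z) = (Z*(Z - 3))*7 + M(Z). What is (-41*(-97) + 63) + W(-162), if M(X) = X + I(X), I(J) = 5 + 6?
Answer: 190999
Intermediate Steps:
I(J) = 11
M(X) = 11 + X (M(X) = X + 11 = 11 + X)
W(Z) = 11 + Z + 7*Z*(-3 + Z) (W(Z) = (Z*(Z - 3))*7 + (11 + Z) = (Z*(-3 + Z))*7 + (11 + Z) = 7*Z*(-3 + Z) + (11 + Z) = 11 + Z + 7*Z*(-3 + Z))
(-41*(-97) + 63) + W(-162) = (-41*(-97) + 63) + (11 - 20*(-162) + 7*(-162)**2) = (3977 + 63) + (11 + 3240 + 7*26244) = 4040 + (11 + 3240 + 183708) = 4040 + 186959 = 190999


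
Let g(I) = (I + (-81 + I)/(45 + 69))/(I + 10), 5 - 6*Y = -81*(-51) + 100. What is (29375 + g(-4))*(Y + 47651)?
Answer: 707437876390/513 ≈ 1.3790e+9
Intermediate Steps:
Y = -2113/3 (Y = ⅚ - (-81*(-51) + 100)/6 = ⅚ - (4131 + 100)/6 = ⅚ - ⅙*4231 = ⅚ - 4231/6 = -2113/3 ≈ -704.33)
g(I) = (-27/38 + 115*I/114)/(10 + I) (g(I) = (I + (-81 + I)/114)/(10 + I) = (I + (-81 + I)*(1/114))/(10 + I) = (I + (-27/38 + I/114))/(10 + I) = (-27/38 + 115*I/114)/(10 + I))
(29375 + g(-4))*(Y + 47651) = (29375 + (-81 + 115*(-4))/(114*(10 - 4)))*(-2113/3 + 47651) = (29375 + (1/114)*(-81 - 460)/6)*(140840/3) = (29375 + (1/114)*(⅙)*(-541))*(140840/3) = (29375 - 541/684)*(140840/3) = (20091959/684)*(140840/3) = 707437876390/513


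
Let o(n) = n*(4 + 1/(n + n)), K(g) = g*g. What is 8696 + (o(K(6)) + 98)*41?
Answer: 37277/2 ≈ 18639.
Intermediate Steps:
K(g) = g²
o(n) = n*(4 + 1/(2*n))
8696 + (o(K(6)) + 98)*41 = 8696 + ((½ + 4*6²) + 98)*41 = 8696 + ((½ + 4*36) + 98)*41 = 8696 + ((½ + 144) + 98)*41 = 8696 + (289/2 + 98)*41 = 8696 + (485/2)*41 = 8696 + 19885/2 = 37277/2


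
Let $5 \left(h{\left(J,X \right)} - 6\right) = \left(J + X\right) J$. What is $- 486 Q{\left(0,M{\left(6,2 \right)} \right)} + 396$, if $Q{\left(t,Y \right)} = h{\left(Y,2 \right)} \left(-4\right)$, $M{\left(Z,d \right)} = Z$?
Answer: $\frac{153612}{5} \approx 30722.0$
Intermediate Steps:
$h{\left(J,X \right)} = 6 + \frac{J \left(J + X\right)}{5}$ ($h{\left(J,X \right)} = 6 + \frac{\left(J + X\right) J}{5} = 6 + \frac{J \left(J + X\right)}{5}$)
$Q{\left(t,Y \right)} = -24 - \frac{8 Y}{5} - \frac{4 Y^{2}}{5}$ ($Q{\left(t,Y \right)} = \left(6 + \frac{Y^{2}}{5} + \frac{1}{5} Y 2\right) \left(-4\right) = \left(6 + \frac{Y^{2}}{5} + \frac{2 Y}{5}\right) \left(-4\right) = -24 - \frac{8 Y}{5} - \frac{4 Y^{2}}{5}$)
$- 486 Q{\left(0,M{\left(6,2 \right)} \right)} + 396 = - 486 \left(-24 - \frac{48}{5} - \frac{4 \cdot 6^{2}}{5}\right) + 396 = - 486 \left(-24 - \frac{48}{5} - \frac{144}{5}\right) + 396 = \left(-486\right) \left(- \frac{312}{5}\right) + 396 = \frac{151632}{5} + 396 = \frac{153612}{5}$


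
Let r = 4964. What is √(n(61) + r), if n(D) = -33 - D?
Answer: √4870 ≈ 69.785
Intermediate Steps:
√(n(61) + r) = √((-33 - 1*61) + 4964) = √((-33 - 61) + 4964) = √(-94 + 4964) = √4870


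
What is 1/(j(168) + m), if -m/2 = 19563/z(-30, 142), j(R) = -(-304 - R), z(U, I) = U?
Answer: 5/8881 ≈ 0.00056300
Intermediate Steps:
j(R) = 304 + R
m = 6521/5 (m = -39126/(-30) = -39126*(-1)/30 = -2*(-6521/10) = 6521/5 ≈ 1304.2)
1/(j(168) + m) = 1/((304 + 168) + 6521/5) = 1/(472 + 6521/5) = 1/(8881/5) = 5/8881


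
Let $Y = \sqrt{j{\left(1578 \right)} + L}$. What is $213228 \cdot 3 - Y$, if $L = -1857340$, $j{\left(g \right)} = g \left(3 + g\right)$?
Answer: $639684 - 29 \sqrt{758} \approx 6.3889 \cdot 10^{5}$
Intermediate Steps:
$Y = 29 \sqrt{758}$ ($Y = \sqrt{1578 \left(3 + 1578\right) - 1857340} = \sqrt{1578 \cdot 1581 - 1857340} = \sqrt{2494818 - 1857340} = \sqrt{637478} = 29 \sqrt{758} \approx 798.42$)
$213228 \cdot 3 - Y = 213228 \cdot 3 - 29 \sqrt{758} = 639684 - 29 \sqrt{758}$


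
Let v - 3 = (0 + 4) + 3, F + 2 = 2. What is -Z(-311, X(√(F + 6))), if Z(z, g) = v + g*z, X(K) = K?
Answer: -10 + 311*√6 ≈ 751.79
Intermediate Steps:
F = 0 (F = -2 + 2 = 0)
v = 10 (v = 3 + ((0 + 4) + 3) = 3 + (4 + 3) = 3 + 7 = 10)
Z(z, g) = 10 + g*z
-Z(-311, X(√(F + 6))) = -(10 + √(0 + 6)*(-311)) = -(10 + √6*(-311)) = -(10 - 311*√6) = -10 + 311*√6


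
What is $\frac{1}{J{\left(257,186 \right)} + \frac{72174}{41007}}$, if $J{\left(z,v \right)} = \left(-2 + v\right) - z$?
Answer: $- \frac{13669}{973779} \approx -0.014037$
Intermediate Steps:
$J{\left(z,v \right)} = -2 + v - z$
$\frac{1}{J{\left(257,186 \right)} + \frac{72174}{41007}} = \frac{1}{\left(-2 + 186 - 257\right) + \frac{72174}{41007}} = \frac{1}{\left(-2 + 186 - 257\right) + 72174 \cdot \frac{1}{41007}} = \frac{1}{-73 + \frac{24058}{13669}} = \frac{1}{- \frac{973779}{13669}} = - \frac{13669}{973779}$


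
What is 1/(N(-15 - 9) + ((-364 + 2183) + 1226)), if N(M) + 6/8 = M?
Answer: 4/12081 ≈ 0.00033110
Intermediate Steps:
N(M) = -¾ + M
1/(N(-15 - 9) + ((-364 + 2183) + 1226)) = 1/((-¾ + (-15 - 9)) + ((-364 + 2183) + 1226)) = 1/((-¾ - 24) + (1819 + 1226)) = 1/(-99/4 + 3045) = 1/(12081/4) = 4/12081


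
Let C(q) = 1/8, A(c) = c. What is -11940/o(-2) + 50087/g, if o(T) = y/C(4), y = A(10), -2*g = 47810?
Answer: -14471633/95620 ≈ -151.35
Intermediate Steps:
g = -23905 (g = -½*47810 = -23905)
y = 10
C(q) = ⅛ (C(q) = 1*(⅛) = ⅛)
o(T) = 80 (o(T) = 10/(⅛) = 10*8 = 80)
-11940/o(-2) + 50087/g = -11940/80 + 50087/(-23905) = -11940*1/80 + 50087*(-1/23905) = -597/4 - 50087/23905 = -14471633/95620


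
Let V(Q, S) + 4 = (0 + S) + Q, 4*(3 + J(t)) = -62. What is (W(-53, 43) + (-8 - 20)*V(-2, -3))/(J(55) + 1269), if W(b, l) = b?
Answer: 398/2501 ≈ 0.15914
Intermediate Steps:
J(t) = -37/2 (J(t) = -3 + (¼)*(-62) = -3 - 31/2 = -37/2)
V(Q, S) = -4 + Q + S (V(Q, S) = -4 + ((0 + S) + Q) = -4 + (S + Q) = -4 + (Q + S) = -4 + Q + S)
(W(-53, 43) + (-8 - 20)*V(-2, -3))/(J(55) + 1269) = (-53 + (-8 - 20)*(-4 - 2 - 3))/(-37/2 + 1269) = (-53 - 28*(-9))/(2501/2) = (-53 + 252)*(2/2501) = 199*(2/2501) = 398/2501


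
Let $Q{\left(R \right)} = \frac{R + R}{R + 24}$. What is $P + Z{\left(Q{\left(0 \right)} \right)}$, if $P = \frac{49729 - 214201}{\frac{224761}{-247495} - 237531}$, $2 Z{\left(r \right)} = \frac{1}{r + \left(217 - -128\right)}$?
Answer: $\frac{14072963165603}{20281846064070} \approx 0.69387$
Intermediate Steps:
$Q{\left(R \right)} = \frac{2 R}{24 + R}$
$Z{\left(r \right)} = \frac{1}{2 \left(345 + r\right)}$ ($Z{\left(r \right)} = \frac{1}{2 \left(r + \left(217 - -128\right)\right)} = \frac{1}{2 \left(r + \left(217 + 128\right)\right)} = \frac{1}{2 \left(r + 345\right)} = \frac{1}{2 \left(345 + r\right)}$)
$P = \frac{20352998820}{29393979803}$ ($P = - \frac{164472}{224761 \left(- \frac{1}{247495}\right) - 237531} = - \frac{164472}{- \frac{224761}{247495} - 237531} = - \frac{164472}{- \frac{58787959606}{247495}} = \left(-164472\right) \left(- \frac{247495}{58787959606}\right) = \frac{20352998820}{29393979803} \approx 0.69242$)
$P + Z{\left(Q{\left(0 \right)} \right)} = \frac{20352998820}{29393979803} + \frac{1}{2 \left(345 + 2 \cdot 0 \frac{1}{24 + 0}\right)} = \frac{20352998820}{29393979803} + \frac{1}{2 \left(345 + 2 \cdot 0 \cdot \frac{1}{24}\right)} = \frac{20352998820}{29393979803} + \frac{1}{2 \left(345 + 0\right)} = \frac{20352998820}{29393979803} + \frac{1}{2 \cdot 345} = \frac{20352998820}{29393979803} + \frac{1}{2} \cdot \frac{1}{345} = \frac{20352998820}{29393979803} + \frac{1}{690} = \frac{14072963165603}{20281846064070}$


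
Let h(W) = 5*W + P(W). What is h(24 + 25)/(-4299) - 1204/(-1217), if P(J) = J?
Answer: 1606066/1743961 ≈ 0.92093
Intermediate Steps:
h(W) = 6*W (h(W) = 5*W + W = 6*W)
h(24 + 25)/(-4299) - 1204/(-1217) = (6*(24 + 25))/(-4299) - 1204/(-1217) = (6*49)*(-1/4299) - 1204*(-1/1217) = 294*(-1/4299) + 1204/1217 = -98/1433 + 1204/1217 = 1606066/1743961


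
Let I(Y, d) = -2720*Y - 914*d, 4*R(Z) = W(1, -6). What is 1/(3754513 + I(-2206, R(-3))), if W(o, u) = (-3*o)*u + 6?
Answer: 1/9749349 ≈ 1.0257e-7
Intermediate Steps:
W(o, u) = 6 - 3*o*u (W(o, u) = -3*o*u + 6 = 6 - 3*o*u)
R(Z) = 6 (R(Z) = (6 - 3*1*(-6))/4 = (6 + 18)/4 = (1/4)*24 = 6)
1/(3754513 + I(-2206, R(-3))) = 1/(3754513 + (-2720*(-2206) - 914*6)) = 1/(3754513 + (6000320 - 5484)) = 1/(3754513 + 5994836) = 1/9749349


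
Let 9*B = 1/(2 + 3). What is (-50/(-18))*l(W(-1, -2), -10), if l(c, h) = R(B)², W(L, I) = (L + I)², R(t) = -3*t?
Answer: 1/81 ≈ 0.012346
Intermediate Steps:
B = 1/45 (B = 1/(9*(2 + 3)) = (⅑)/5 = (⅑)*(⅕) = 1/45 ≈ 0.022222)
W(L, I) = (I + L)²
l(c, h) = 1/225 (l(c, h) = (-3*1/45)² = (-1/15)² = 1/225)
(-50/(-18))*l(W(-1, -2), -10) = -50/(-18)*(1/225) = -50*(-1/18)*(1/225) = (25/9)*(1/225) = 1/81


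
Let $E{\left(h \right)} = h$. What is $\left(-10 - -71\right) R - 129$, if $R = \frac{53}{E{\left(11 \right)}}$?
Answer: $\frac{1814}{11} \approx 164.91$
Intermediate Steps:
$R = \frac{53}{11} \approx 4.8182$
$\left(-10 - -71\right) R - 129 = \left(-10 - -71\right) \frac{53}{11} - 129 = \left(-10 + 71\right) \frac{53}{11} - 129 = 61 \cdot \frac{53}{11} - 129 = \frac{3233}{11} - 129 = \frac{1814}{11}$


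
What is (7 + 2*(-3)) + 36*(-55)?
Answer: -1979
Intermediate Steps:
(7 + 2*(-3)) + 36*(-55) = (7 - 6) - 1980 = 1 - 1980 = -1979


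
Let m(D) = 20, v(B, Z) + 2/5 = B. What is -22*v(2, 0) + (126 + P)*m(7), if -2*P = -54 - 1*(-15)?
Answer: 14374/5 ≈ 2874.8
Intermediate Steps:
v(B, Z) = -⅖ + B
P = 39/2 (P = -(-54 - 1*(-15))/2 = -(-54 + 15)/2 = -½*(-39) = 39/2 ≈ 19.500)
-22*v(2, 0) + (126 + P)*m(7) = -22*(-⅖ + 2) + (126 + 39/2)*20 = -22*8/5 + (291/2)*20 = -176/5 + 2910 = 14374/5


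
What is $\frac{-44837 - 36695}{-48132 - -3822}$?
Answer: $\frac{40766}{22155} \approx 1.84$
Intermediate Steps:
$\frac{-44837 - 36695}{-48132 - -3822} = - \frac{81532}{-48132 + \left(-16908 + 20730\right)} = - \frac{81532}{-48132 + 3822} = - \frac{81532}{-44310} = \left(-81532\right) \left(- \frac{1}{44310}\right) = \frac{40766}{22155}$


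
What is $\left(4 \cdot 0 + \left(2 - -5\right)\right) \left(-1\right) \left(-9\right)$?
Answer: $63$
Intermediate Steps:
$\left(4 \cdot 0 + \left(2 - -5\right)\right) \left(-1\right) \left(-9\right) = \left(0 + \left(2 + 5\right)\right) \left(-1\right) \left(-9\right) = \left(0 + 7\right) \left(-1\right) \left(-9\right) = 7 \left(-1\right) \left(-9\right) = \left(-7\right) \left(-9\right) = 63$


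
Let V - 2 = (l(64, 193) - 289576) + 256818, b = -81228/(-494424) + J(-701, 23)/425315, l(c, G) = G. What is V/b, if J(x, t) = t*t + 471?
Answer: -16303669476534/83433121 ≈ -1.9541e+5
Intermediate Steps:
J(x, t) = 471 + t² (J(x, t) = t² + 471 = 471 + t²)
b = 83433121/500680818 (b = -81228/(-494424) + (471 + 23²)/425315 = -81228*(-1/494424) + (471 + 529)*(1/425315) = 967/5886 + 1000*(1/425315) = 967/5886 + 200/85063 = 83433121/500680818 ≈ 0.16664)
V = -32563 (V = 2 + ((193 - 289576) + 256818) = 2 + (-289383 + 256818) = 2 - 32565 = -32563)
V/b = -32563/83433121/500680818 = -32563*500680818/83433121 = -16303669476534/83433121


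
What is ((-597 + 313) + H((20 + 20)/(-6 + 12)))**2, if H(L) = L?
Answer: 692224/9 ≈ 76914.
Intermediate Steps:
((-597 + 313) + H((20 + 20)/(-6 + 12)))**2 = ((-597 + 313) + (20 + 20)/(-6 + 12))**2 = (-284 + 40/6)**2 = (-284 + 40*(1/6))**2 = (-284 + 20/3)**2 = (-832/3)**2 = 692224/9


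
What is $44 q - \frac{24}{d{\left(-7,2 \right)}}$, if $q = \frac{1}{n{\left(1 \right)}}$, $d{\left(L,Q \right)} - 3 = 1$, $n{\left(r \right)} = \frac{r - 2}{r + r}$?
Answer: $-94$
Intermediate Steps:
$n{\left(r \right)} = \frac{-2 + r}{2 r}$
$d{\left(L,Q \right)} = 4$ ($d{\left(L,Q \right)} = 3 + 1 = 4$)
$q = -2$ ($q = \frac{1}{\frac{1}{2} \cdot 1^{-1} \left(-2 + 1\right)} = \frac{1}{\frac{1}{2} \cdot 1 \left(-1\right)} = \frac{1}{- \frac{1}{2}} = -2$)
$44 q - \frac{24}{d{\left(-7,2 \right)}} = 44 \left(-2\right) - \frac{24}{4} = -88 - 6 = -94$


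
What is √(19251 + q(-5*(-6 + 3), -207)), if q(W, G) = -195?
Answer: 4*√1191 ≈ 138.04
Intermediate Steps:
√(19251 + q(-5*(-6 + 3), -207)) = √(19251 - 195) = √19056 = 4*√1191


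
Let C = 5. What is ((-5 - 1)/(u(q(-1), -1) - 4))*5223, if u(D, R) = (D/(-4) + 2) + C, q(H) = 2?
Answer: -62676/5 ≈ -12535.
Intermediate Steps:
u(D, R) = 7 - D/4 (u(D, R) = (D/(-4) + 2) + 5 = (D*(-¼) + 2) + 5 = (-D/4 + 2) + 5 = (2 - D/4) + 5 = 7 - D/4)
((-5 - 1)/(u(q(-1), -1) - 4))*5223 = ((-5 - 1)/((7 - ¼*2) - 4))*5223 = -6/((7 - ½) - 4)*5223 = -6/(13/2 - 4)*5223 = -6/5/2*5223 = -6*⅖*5223 = -12/5*5223 = -62676/5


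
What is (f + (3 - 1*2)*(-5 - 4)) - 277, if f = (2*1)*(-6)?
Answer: -298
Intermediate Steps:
f = -12 (f = 2*(-6) = -12)
(f + (3 - 1*2)*(-5 - 4)) - 277 = (-12 + (3 - 1*2)*(-5 - 4)) - 277 = (-12 + (3 - 2)*(-9)) - 277 = (-12 + 1*(-9)) - 277 = (-12 - 9) - 277 = -21 - 277 = -298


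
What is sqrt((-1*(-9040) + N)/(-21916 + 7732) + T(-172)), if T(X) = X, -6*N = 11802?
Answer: I*sqrt(964008074)/2364 ≈ 13.134*I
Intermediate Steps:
N = -1967 (N = -1/6*11802 = -1967)
sqrt((-1*(-9040) + N)/(-21916 + 7732) + T(-172)) = sqrt((-1*(-9040) - 1967)/(-21916 + 7732) - 172) = sqrt((9040 - 1967)/(-14184) - 172) = sqrt(7073*(-1/14184) - 172) = sqrt(-7073/14184 - 172) = sqrt(-2446721/14184) = I*sqrt(964008074)/2364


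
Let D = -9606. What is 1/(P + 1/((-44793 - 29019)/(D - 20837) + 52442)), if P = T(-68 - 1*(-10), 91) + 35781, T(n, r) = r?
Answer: 1596565618/57272001879339 ≈ 2.7877e-5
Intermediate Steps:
P = 35872 (P = 91 + 35781 = 35872)
1/(P + 1/((-44793 - 29019)/(D - 20837) + 52442)) = 1/(35872 + 1/((-44793 - 29019)/(-9606 - 20837) + 52442)) = 1/(35872 + 1/(-73812/(-30443) + 52442)) = 1/(35872 + 1/(-73812*(-1/30443) + 52442)) = 1/(35872 + 1/(73812/30443 + 52442)) = 1/(35872 + 1/(1596565618/30443)) = 1/(35872 + 30443/1596565618) = 1/(57272001879339/1596565618) = 1596565618/57272001879339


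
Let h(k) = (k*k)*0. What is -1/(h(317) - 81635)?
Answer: 1/81635 ≈ 1.2250e-5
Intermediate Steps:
h(k) = 0 (h(k) = k²*0 = 0)
-1/(h(317) - 81635) = -1/(0 - 81635) = -1/(-81635) = -1*(-1/81635) = 1/81635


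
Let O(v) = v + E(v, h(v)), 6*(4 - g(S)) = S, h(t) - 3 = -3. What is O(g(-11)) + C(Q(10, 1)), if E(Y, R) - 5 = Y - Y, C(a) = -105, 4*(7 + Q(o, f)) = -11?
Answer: -565/6 ≈ -94.167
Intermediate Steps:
h(t) = 0 (h(t) = 3 - 3 = 0)
Q(o, f) = -39/4 (Q(o, f) = -7 + (1/4)*(-11) = -7 - 11/4 = -39/4)
E(Y, R) = 5 (E(Y, R) = 5 + (Y - Y) = 5 + 0 = 5)
g(S) = 4 - S/6
O(v) = 5 + v (O(v) = v + 5 = 5 + v)
O(g(-11)) + C(Q(10, 1)) = (5 + (4 - 1/6*(-11))) - 105 = (5 + (4 + 11/6)) - 105 = (5 + 35/6) - 105 = 65/6 - 105 = -565/6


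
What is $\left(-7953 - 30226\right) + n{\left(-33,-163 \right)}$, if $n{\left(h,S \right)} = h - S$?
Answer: $-38049$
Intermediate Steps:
$\left(-7953 - 30226\right) + n{\left(-33,-163 \right)} = \left(-7953 - 30226\right) - -130 = -38179 + \left(-33 + 163\right) = -38179 + 130 = -38049$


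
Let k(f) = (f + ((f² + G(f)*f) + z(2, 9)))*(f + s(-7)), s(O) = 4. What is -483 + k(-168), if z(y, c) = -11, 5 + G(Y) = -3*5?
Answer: -5150903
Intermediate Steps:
G(Y) = -20 (G(Y) = -5 - 3*5 = -5 - 15 = -20)
k(f) = (4 + f)*(-11 + f² - 19*f) (k(f) = (f + ((f² - 20*f) - 11))*(f + 4) = (f + (-11 + f² - 20*f))*(4 + f) = (-11 + f² - 19*f)*(4 + f) = (4 + f)*(-11 + f² - 19*f))
-483 + k(-168) = -483 + (-44 + (-168)³ - 87*(-168) - 15*(-168)²) = -483 + (-44 - 4741632 + 14616 - 15*28224) = -483 + (-44 - 4741632 + 14616 - 423360) = -483 - 5150420 = -5150903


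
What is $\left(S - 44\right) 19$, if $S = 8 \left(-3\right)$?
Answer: $-1292$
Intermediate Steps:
$S = -24$
$\left(S - 44\right) 19 = \left(-24 - 44\right) 19 = \left(-68\right) 19 = -1292$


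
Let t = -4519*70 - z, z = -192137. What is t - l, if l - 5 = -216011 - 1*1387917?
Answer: 1479730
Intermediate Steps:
l = -1603923 (l = 5 + (-216011 - 1*1387917) = 5 + (-216011 - 1387917) = 5 - 1603928 = -1603923)
t = -124193 (t = -4519*70 - 1*(-192137) = -316330 + 192137 = -124193)
t - l = -124193 - 1*(-1603923) = -124193 + 1603923 = 1479730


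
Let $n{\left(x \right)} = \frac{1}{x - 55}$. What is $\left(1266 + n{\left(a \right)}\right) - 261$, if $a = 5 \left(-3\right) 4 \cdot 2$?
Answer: $\frac{175874}{175} \approx 1005.0$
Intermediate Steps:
$a = -120$ ($a = \left(-15\right) 4 \cdot 2 = \left(-60\right) 2 = -120$)
$n{\left(x \right)} = \frac{1}{-55 + x}$
$\left(1266 + n{\left(a \right)}\right) - 261 = \left(1266 + \frac{1}{-55 - 120}\right) - 261 = \left(1266 + \frac{1}{-175}\right) - 261 = \left(1266 - \frac{1}{175}\right) - 261 = \frac{221549}{175} - 261 = \frac{175874}{175}$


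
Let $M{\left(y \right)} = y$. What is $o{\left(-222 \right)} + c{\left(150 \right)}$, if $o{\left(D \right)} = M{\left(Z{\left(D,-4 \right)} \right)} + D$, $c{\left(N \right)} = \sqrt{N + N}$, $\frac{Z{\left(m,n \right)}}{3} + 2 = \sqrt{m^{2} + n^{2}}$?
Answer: $-228 + 10 \sqrt{3} + 30 \sqrt{493} \approx 455.43$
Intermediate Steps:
$Z{\left(m,n \right)} = -6 + 3 \sqrt{m^{2} + n^{2}}$
$c{\left(N \right)} = \sqrt{2} \sqrt{N}$ ($c{\left(N \right)} = \sqrt{2 N} = \sqrt{2} \sqrt{N}$)
$o{\left(D \right)} = -6 + D + 3 \sqrt{16 + D^{2}}$ ($o{\left(D \right)} = \left(-6 + 3 \sqrt{D^{2} + \left(-4\right)^{2}}\right) + D = \left(-6 + 3 \sqrt{D^{2} + 16}\right) + D = \left(-6 + 3 \sqrt{16 + D^{2}}\right) + D = -6 + D + 3 \sqrt{16 + D^{2}}$)
$o{\left(-222 \right)} + c{\left(150 \right)} = \left(-6 - 222 + 3 \sqrt{16 + \left(-222\right)^{2}}\right) + \sqrt{2} \sqrt{150} = \left(-6 - 222 + 3 \sqrt{16 + 49284}\right) + \sqrt{2} \cdot 5 \sqrt{6} = \left(-6 - 222 + 3 \sqrt{49300}\right) + 10 \sqrt{3} = \left(-6 - 222 + 3 \cdot 10 \sqrt{493}\right) + 10 \sqrt{3} = \left(-6 - 222 + 30 \sqrt{493}\right) + 10 \sqrt{3} = \left(-228 + 30 \sqrt{493}\right) + 10 \sqrt{3} = -228 + 10 \sqrt{3} + 30 \sqrt{493}$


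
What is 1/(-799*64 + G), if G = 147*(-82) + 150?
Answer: -1/63040 ≈ -1.5863e-5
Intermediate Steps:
G = -11904 (G = -12054 + 150 = -11904)
1/(-799*64 + G) = 1/(-799*64 - 11904) = 1/(-51136 - 11904) = 1/(-63040) = -1/63040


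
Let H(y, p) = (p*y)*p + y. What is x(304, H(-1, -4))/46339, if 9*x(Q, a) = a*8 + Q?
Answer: 56/139017 ≈ 0.00040283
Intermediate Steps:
H(y, p) = y + y*p**2 (H(y, p) = y*p**2 + y = y + y*p**2)
x(Q, a) = Q/9 + 8*a/9 (x(Q, a) = (a*8 + Q)/9 = (8*a + Q)/9 = (Q + 8*a)/9 = Q/9 + 8*a/9)
x(304, H(-1, -4))/46339 = ((1/9)*304 + 8*(-(1 + (-4)**2))/9)/46339 = (304/9 + 8*(-(1 + 16))/9)*(1/46339) = (304/9 + 8*(-1*17)/9)*(1/46339) = (304/9 + (8/9)*(-17))*(1/46339) = (304/9 - 136/9)*(1/46339) = (56/3)*(1/46339) = 56/139017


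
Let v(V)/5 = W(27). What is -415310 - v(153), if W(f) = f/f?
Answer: -415315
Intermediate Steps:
W(f) = 1
v(V) = 5 (v(V) = 5*1 = 5)
-415310 - v(153) = -415310 - 1*5 = -415310 - 5 = -415315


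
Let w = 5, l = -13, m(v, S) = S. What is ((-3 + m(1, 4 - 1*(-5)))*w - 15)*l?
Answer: -195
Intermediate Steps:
((-3 + m(1, 4 - 1*(-5)))*w - 15)*l = ((-3 + (4 - 1*(-5)))*5 - 15)*(-13) = ((-3 + (4 + 5))*5 - 15)*(-13) = ((-3 + 9)*5 - 15)*(-13) = (6*5 - 15)*(-13) = (30 - 15)*(-13) = 15*(-13) = -195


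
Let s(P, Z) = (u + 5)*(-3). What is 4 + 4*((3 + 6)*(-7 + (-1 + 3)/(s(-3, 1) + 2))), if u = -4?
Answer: -320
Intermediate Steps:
s(P, Z) = -3 (s(P, Z) = (-4 + 5)*(-3) = 1*(-3) = -3)
4 + 4*((3 + 6)*(-7 + (-1 + 3)/(s(-3, 1) + 2))) = 4 + 4*((3 + 6)*(-7 + (-1 + 3)/(-3 + 2))) = 4 + 4*(9*(-7 + 2/(-1))) = 4 + 4*(9*(-7 + 2*(-1))) = 4 + 4*(9*(-7 - 2)) = 4 + 4*(9*(-9)) = 4 + 4*(-81) = 4 - 324 = -320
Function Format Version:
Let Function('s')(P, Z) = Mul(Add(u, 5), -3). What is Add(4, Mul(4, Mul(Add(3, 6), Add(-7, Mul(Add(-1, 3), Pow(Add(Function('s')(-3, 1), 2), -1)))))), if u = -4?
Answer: -320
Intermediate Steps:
Function('s')(P, Z) = -3 (Function('s')(P, Z) = Mul(Add(-4, 5), -3) = Mul(1, -3) = -3)
Add(4, Mul(4, Mul(Add(3, 6), Add(-7, Mul(Add(-1, 3), Pow(Add(Function('s')(-3, 1), 2), -1)))))) = Add(4, Mul(4, Mul(Add(3, 6), Add(-7, Mul(Add(-1, 3), Pow(Add(-3, 2), -1)))))) = Add(4, Mul(4, Mul(9, Add(-7, Mul(2, Pow(-1, -1)))))) = Add(4, Mul(4, Mul(9, Add(-7, Mul(2, -1))))) = Add(4, Mul(4, Mul(9, Add(-7, -2)))) = Add(4, Mul(4, Mul(9, -9))) = Add(4, Mul(4, -81)) = Add(4, -324) = -320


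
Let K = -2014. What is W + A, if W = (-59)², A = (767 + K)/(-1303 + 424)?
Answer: 3061046/879 ≈ 3482.4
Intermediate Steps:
A = 1247/879 (A = (767 - 2014)/(-1303 + 424) = -1247/(-879) = -1247*(-1/879) = 1247/879 ≈ 1.4187)
W = 3481
W + A = 3481 + 1247/879 = 3061046/879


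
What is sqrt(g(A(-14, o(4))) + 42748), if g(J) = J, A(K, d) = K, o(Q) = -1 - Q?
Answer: sqrt(42734) ≈ 206.72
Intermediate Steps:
sqrt(g(A(-14, o(4))) + 42748) = sqrt(-14 + 42748) = sqrt(42734)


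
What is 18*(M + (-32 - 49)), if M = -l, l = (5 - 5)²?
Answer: -1458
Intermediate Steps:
l = 0 (l = 0² = 0)
M = 0 (M = -1*0 = 0)
18*(M + (-32 - 49)) = 18*(0 + (-32 - 49)) = 18*(0 - 81) = 18*(-81) = -1458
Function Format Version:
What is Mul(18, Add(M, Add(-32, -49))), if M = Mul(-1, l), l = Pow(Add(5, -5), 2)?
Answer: -1458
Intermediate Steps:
l = 0 (l = Pow(0, 2) = 0)
M = 0 (M = Mul(-1, 0) = 0)
Mul(18, Add(M, Add(-32, -49))) = Mul(18, Add(0, Add(-32, -49))) = Mul(18, Add(0, -81)) = Mul(18, -81) = -1458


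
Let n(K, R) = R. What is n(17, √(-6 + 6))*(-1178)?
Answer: 0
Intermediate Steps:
n(17, √(-6 + 6))*(-1178) = √(-6 + 6)*(-1178) = √0*(-1178) = 0*(-1178) = 0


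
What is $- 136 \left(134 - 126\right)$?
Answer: $-1088$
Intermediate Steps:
$- 136 \left(134 - 126\right) = \left(-136\right) 8 = -1088$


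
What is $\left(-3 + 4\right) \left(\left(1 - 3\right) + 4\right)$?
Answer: $2$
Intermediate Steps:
$\left(-3 + 4\right) \left(\left(1 - 3\right) + 4\right) = 1 \left(-2 + 4\right) = 1 \cdot 2 = 2$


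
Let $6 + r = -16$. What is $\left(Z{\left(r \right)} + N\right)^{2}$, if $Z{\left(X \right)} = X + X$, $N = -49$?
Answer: $8649$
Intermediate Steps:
$r = -22$ ($r = -6 - 16 = -22$)
$Z{\left(X \right)} = 2 X$
$\left(Z{\left(r \right)} + N\right)^{2} = \left(2 \left(-22\right) - 49\right)^{2} = \left(-44 - 49\right)^{2} = \left(-93\right)^{2} = 8649$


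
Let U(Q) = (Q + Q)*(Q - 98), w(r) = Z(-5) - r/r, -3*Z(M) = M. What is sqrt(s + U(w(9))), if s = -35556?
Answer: 2*I*sqrt(80293)/3 ≈ 188.91*I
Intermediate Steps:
Z(M) = -M/3
w(r) = 2/3 (w(r) = -1/3*(-5) - r/r = 5/3 - 1*1 = 5/3 - 1 = 2/3)
U(Q) = 2*Q*(-98 + Q) (U(Q) = (2*Q)*(-98 + Q) = 2*Q*(-98 + Q))
sqrt(s + U(w(9))) = sqrt(-35556 + 2*(2/3)*(-98 + 2/3)) = sqrt(-35556 + 2*(2/3)*(-292/3)) = sqrt(-35556 - 1168/9) = sqrt(-321172/9) = 2*I*sqrt(80293)/3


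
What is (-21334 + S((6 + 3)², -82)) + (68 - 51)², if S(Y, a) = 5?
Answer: -21040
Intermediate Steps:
(-21334 + S((6 + 3)², -82)) + (68 - 51)² = (-21334 + 5) + (68 - 51)² = -21329 + 17² = -21329 + 289 = -21040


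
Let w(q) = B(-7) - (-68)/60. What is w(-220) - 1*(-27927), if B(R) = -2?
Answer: 418892/15 ≈ 27926.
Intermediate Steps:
w(q) = -13/15 (w(q) = -2 - (-68)/60 = -2 - 1*(-17/15) = -2 + 17/15 = -13/15)
w(-220) - 1*(-27927) = -13/15 - 1*(-27927) = -13/15 + 27927 = 418892/15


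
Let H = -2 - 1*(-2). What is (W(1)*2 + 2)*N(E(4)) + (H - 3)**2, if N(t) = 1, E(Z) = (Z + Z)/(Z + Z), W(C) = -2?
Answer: 7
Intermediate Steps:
E(Z) = 1 (E(Z) = (2*Z)/((2*Z)) = (2*Z)*(1/(2*Z)) = 1)
H = 0 (H = -2 + 2 = 0)
(W(1)*2 + 2)*N(E(4)) + (H - 3)**2 = (-2*2 + 2)*1 + (0 - 3)**2 = (-4 + 2)*1 + (-3)**2 = -2*1 + 9 = -2 + 9 = 7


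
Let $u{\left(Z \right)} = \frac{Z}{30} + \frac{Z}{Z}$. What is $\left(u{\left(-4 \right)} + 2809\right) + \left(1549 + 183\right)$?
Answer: $\frac{68128}{15} \approx 4541.9$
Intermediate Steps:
$u{\left(Z \right)} = 1 + \frac{Z}{30}$ ($u{\left(Z \right)} = Z \frac{1}{30} + 1 = \frac{Z}{30} + 1 = 1 + \frac{Z}{30}$)
$\left(u{\left(-4 \right)} + 2809\right) + \left(1549 + 183\right) = \left(\left(1 + \frac{1}{30} \left(-4\right)\right) + 2809\right) + \left(1549 + 183\right) = \left(\left(1 - \frac{2}{15}\right) + 2809\right) + 1732 = \left(\frac{13}{15} + 2809\right) + 1732 = \frac{42148}{15} + 1732 = \frac{68128}{15}$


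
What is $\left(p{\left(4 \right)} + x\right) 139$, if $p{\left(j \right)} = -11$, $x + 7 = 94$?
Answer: $10564$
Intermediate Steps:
$x = 87$ ($x = -7 + 94 = 87$)
$\left(p{\left(4 \right)} + x\right) 139 = \left(-11 + 87\right) 139 = 76 \cdot 139 = 10564$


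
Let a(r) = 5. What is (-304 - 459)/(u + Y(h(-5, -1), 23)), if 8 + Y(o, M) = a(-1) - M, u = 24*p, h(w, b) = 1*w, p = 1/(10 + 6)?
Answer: 218/7 ≈ 31.143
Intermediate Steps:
p = 1/16 ≈ 0.062500
h(w, b) = w
u = 3/2 (u = 24*(1/16) = 3/2 ≈ 1.5000)
Y(o, M) = -3 - M (Y(o, M) = -8 + (5 - M) = -3 - M)
(-304 - 459)/(u + Y(h(-5, -1), 23)) = (-304 - 459)/(3/2 + (-3 - 1*23)) = -763/(3/2 + (-3 - 23)) = -763/(3/2 - 26) = -763/(-49/2) = -763*(-2/49) = 218/7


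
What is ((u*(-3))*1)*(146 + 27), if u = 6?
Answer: -3114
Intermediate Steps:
((u*(-3))*1)*(146 + 27) = ((6*(-3))*1)*(146 + 27) = -18*1*173 = -18*173 = -3114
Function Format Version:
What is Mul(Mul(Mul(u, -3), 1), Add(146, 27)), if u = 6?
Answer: -3114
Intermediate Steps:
Mul(Mul(Mul(u, -3), 1), Add(146, 27)) = Mul(Mul(Mul(6, -3), 1), Add(146, 27)) = Mul(Mul(-18, 1), 173) = Mul(-18, 173) = -3114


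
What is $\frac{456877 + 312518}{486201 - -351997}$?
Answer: $\frac{769395}{838198} \approx 0.91792$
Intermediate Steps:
$\frac{456877 + 312518}{486201 - -351997} = \frac{769395}{486201 + 351997} = \frac{769395}{838198}$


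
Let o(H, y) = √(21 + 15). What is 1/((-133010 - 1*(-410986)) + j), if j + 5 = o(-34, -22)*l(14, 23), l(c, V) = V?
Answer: 1/278109 ≈ 3.5957e-6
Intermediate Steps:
o(H, y) = 6 (o(H, y) = √36 = 6)
j = 133 (j = -5 + 6*23 = -5 + 138 = 133)
1/((-133010 - 1*(-410986)) + j) = 1/((-133010 - 1*(-410986)) + 133) = 1/((-133010 + 410986) + 133) = 1/(277976 + 133) = 1/278109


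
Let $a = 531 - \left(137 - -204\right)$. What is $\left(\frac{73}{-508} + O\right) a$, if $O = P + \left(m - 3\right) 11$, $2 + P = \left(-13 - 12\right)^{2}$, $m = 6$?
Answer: $\frac{31651625}{254} \approx 1.2461 \cdot 10^{5}$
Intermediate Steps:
$P = 623$ ($P = -2 + \left(-13 - 12\right)^{2} = -2 + \left(-25\right)^{2} = -2 + 625 = 623$)
$O = 656$ ($O = 623 + \left(6 - 3\right) 11 = 623 + 3 \cdot 11 = 623 + 33 = 656$)
$a = 190$ ($a = 531 - \left(137 + 204\right) = 531 - 341 = 190$)
$\left(\frac{73}{-508} + O\right) a = \left(\frac{73}{-508} + 656\right) 190 = \left(73 \left(- \frac{1}{508}\right) + 656\right) 190 = \left(- \frac{73}{508} + 656\right) 190 = \frac{333175}{508} \cdot 190 = \frac{31651625}{254}$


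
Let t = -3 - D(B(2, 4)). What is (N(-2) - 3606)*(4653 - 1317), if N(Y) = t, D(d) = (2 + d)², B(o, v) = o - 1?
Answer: -12069648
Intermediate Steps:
B(o, v) = -1 + o
t = -12 (t = -3 - (2 + (-1 + 2))² = -3 - (2 + 1)² = -3 - 1*3² = -3 - 1*9 = -3 - 9 = -12)
N(Y) = -12
(N(-2) - 3606)*(4653 - 1317) = (-12 - 3606)*(4653 - 1317) = -3618*3336 = -12069648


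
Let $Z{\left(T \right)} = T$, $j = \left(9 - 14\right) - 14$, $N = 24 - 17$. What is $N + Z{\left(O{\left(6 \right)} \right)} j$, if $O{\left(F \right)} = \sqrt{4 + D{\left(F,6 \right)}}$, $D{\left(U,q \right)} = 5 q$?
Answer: $7 - 19 \sqrt{34} \approx -103.79$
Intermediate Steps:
$O{\left(F \right)} = \sqrt{34}$ ($O{\left(F \right)} = \sqrt{4 + 5 \cdot 6} = \sqrt{4 + 30} = \sqrt{34}$)
$N = 7$ ($N = 24 - 17 = 7$)
$j = -19$ ($j = -5 - 14 = -19$)
$N + Z{\left(O{\left(6 \right)} \right)} j = 7 + \sqrt{34} \left(-19\right) = 7 - 19 \sqrt{34}$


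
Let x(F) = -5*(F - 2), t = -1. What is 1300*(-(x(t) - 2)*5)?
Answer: -84500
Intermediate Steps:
x(F) = 10 - 5*F (x(F) = -5*(-2 + F) = 10 - 5*F)
1300*(-(x(t) - 2)*5) = 1300*(-((10 - 5*(-1)) - 2)*5) = 1300*(-((10 + 5) - 2)*5) = 1300*(-(15 - 2)*5) = 1300*(-13*5) = 1300*(-1*65) = 1300*(-65) = -84500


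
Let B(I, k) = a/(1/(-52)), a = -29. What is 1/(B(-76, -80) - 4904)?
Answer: -1/3396 ≈ -0.00029446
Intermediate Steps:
B(I, k) = 1508 (B(I, k) = -29/(1/(-52)) = -29/(-1/52) = -29*(-52) = 1508)
1/(B(-76, -80) - 4904) = 1/(1508 - 4904) = 1/(-3396) = -1/3396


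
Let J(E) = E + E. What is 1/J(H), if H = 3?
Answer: ⅙ ≈ 0.16667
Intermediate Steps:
J(E) = 2*E
1/J(H) = 1/(2*3) = 1/6 = ⅙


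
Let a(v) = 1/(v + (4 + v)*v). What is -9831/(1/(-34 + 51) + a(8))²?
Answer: -30729975744/14641 ≈ -2.0989e+6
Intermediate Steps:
a(v) = 1/(v + v*(4 + v))
-9831/(1/(-34 + 51) + a(8))² = -9831/(1/(-34 + 51) + 1/(8*(5 + 8)))² = -9831/(1/17 + (⅛)/13)² = -9831/(1/17 + (⅛)*(1/13))² = -9831/(1/17 + 1/104)² = -9831/((121/1768)²) = -9831/14641/3125824 = -9831*3125824/14641 = -30729975744/14641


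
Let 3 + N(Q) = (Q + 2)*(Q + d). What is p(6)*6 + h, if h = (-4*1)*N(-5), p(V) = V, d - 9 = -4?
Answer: 48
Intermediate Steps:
d = 5 (d = 9 - 4 = 5)
N(Q) = -3 + (2 + Q)*(5 + Q) (N(Q) = -3 + (Q + 2)*(Q + 5) = -3 + (2 + Q)*(5 + Q))
h = 12 (h = (-4*1)*(7 + (-5)**2 + 7*(-5)) = -4*(7 + 25 - 35) = -4*(-3) = 12)
p(6)*6 + h = 6*6 + 12 = 36 + 12 = 48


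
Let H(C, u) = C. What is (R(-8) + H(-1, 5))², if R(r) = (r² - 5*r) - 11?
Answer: 8464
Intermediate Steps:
R(r) = -11 + r² - 5*r
(R(-8) + H(-1, 5))² = ((-11 + (-8)² - 5*(-8)) - 1)² = ((-11 + 64 + 40) - 1)² = (93 - 1)² = 92² = 8464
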